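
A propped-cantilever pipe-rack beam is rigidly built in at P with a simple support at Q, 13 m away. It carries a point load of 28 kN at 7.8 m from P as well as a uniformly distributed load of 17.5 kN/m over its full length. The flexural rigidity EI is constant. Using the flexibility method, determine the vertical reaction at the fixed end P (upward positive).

Remove the prop at Q; the released (primary) structure is a cantilever built in at P.
Downward deflection at the released point Q due to the loads:
  point load 28 at a = 7.8: Pa²(3L − a)/(6EI) = 8858/EI
  UDL 17.5: wL⁴/(8EI) = 62477/EI
  δ_0 = 71335/EI
Flexibility coefficient — unit upward force at Q: δ_{QQ} = L³/(3EI) = 732.3/EI.
Compatibility at Q: δ_0 − R_Q·δ_{QQ} = 0, so R_Q = 71335/732.3 = 97.41 kN.
Vertical equilibrium: R_P = ΣP − R_Q = 255.5 − 97.41 = 158.1 kN.

R_P = 158.1 kN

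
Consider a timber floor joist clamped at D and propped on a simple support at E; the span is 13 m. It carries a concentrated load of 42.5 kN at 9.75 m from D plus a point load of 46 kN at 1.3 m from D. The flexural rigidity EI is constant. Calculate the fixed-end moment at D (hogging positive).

M_D = 115.9 kN·m

Release the roller at E. Primary structure: cantilever fixed at D.
Deflection at E on the released cantilever, summing each load's contribution:
  point load 42.5 at a = 9.75: Pa²(3L − a)/(6EI) = 19696/EI
  point load 46 at a = 1.3: Pa²(3L − a)/(6EI) = 488.5/EI
  δ_0 = 20184/EI
Tip deflection under a unit load at E: L³/(3EI) = 732.3/EI.
The prop prevents deflection at E: R_E = δ_0/δ_{EE} = 20184/732.3 = 27.56 kN.
Moment equilibrium about D: M_D = Σ(load moments about D) − R_E·L = 474.2 − 27.56×13 = 115.9 kN·m.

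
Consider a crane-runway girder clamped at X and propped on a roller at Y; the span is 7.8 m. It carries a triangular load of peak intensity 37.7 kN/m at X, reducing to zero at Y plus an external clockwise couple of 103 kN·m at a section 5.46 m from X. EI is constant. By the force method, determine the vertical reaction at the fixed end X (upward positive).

R_X = 99.6 kN

Choose R_Y as the redundant. The primary structure is the cantilever fixed at X.
Primary-structure tip deflection at Y by superposition:
  triangular load, peak 37.7 at the fixed end: w₀L⁴/(30EI) = 4652/EI
  clockwise couple 103 at a = 5.46: M₀a(2L − a)/(2EI) = 2851/EI
  δ_0 = 7503/EI
Tip deflection under a unit load at Y: L³/(3EI) = 158.2/EI.
The prop prevents deflection at Y: R_Y = δ_0/δ_{YY} = 7503/158.2 = 47.43 kN.
Vertical equilibrium: R_X = ΣP − R_Y = 147 − 47.43 = 99.6 kN.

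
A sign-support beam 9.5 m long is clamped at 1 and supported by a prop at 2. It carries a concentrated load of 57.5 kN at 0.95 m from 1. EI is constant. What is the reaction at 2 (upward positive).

Remove the prop at 2; the released (primary) structure is a cantilever built in at 1.
Deflection at 2 on the released cantilever, summing each load's contribution:
  point load 57.5 at a = 0.95: Pa²(3L − a)/(6EI) = 238.3/EI
Tip deflection under a unit load at 2: L³/(3EI) = 285.8/EI.
The prop prevents deflection at 2: R_2 = δ_0/δ_{22} = 238.3/285.8 = 0.8337 kN.

R_2 = 0.8337 kN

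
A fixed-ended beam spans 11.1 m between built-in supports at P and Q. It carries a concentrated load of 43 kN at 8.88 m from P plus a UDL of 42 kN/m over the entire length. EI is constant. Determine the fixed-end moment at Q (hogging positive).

Release both end moments; the primary structure is a simply-supported span PQ with redundants M_P and M_Q.
End rotations of the released simple span under the applied load (×1/EI):
  at P: point load 43 at a = 8.88: Pab(L + b)/(6LEI) = 169.5/EI
  at Q: point load 43 at a = 8.88: Pab(L + a)/(6LEI) = 254.3/EI
  at P: UDL 42: wL³/(24EI) = 2393/EI
  at Q: UDL 42: wL³/(24EI) = 2393/EI
  θ_P0 = 2563/EI,  θ_Q0 = 2648/EI
Flexibility coefficients: a unit moment at one end gives L/(3EI) there and L/(6EI) at the far end, so f₁₁ = f₂₂ = 3.7/EI and f₁₂ = f₂₁ = 1.85/EI.
Compatibility — zero rotation at each built-in end:
  3.7 M_P + 1.85 M_Q = 2563
  1.85 M_P + 3.7 M_Q = 2648
Solving the pair gives M_P = 446.5 kN·m and M_Q = 492.3 kN·m (hogging).

M_Q = 492.3 kN·m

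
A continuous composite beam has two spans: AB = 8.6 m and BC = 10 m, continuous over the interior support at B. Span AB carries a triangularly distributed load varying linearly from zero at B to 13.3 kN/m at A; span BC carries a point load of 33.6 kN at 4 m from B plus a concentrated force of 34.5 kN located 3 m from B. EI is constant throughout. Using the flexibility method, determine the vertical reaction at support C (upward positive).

Take M_B as the redundant. Released structure: two simple spans AB and BC with a hinge at B.
Rotations at B on the released spans (each span's end-slope, ×1/EI):
  span AB: triangular load, peak 13.3: 7w₀L³/(360EI) = 164.5/EI
  span BC: point load 33.6 at a = 4: Pab(L + b)/(6LEI) = 215/EI
  span BC: point load 34.5 at a = 3: Pab(L + b)/(6LEI) = 205.3/EI
  relative rotation θ_0 = (164.5 + 420.3)/EI = 584.8/EI
A unit hogging moment at B produces rotation L₁/(3EI) + L₂/(3EI) = 6.2/EI.
Compatibility: M_B·(L₁+L₂)/(3EI) = θ_0, giving M_B = 94.32 kN·m (hogging).
Span BC, ΣM about C: R_B^{BC}·10 = 443.1 + 94.32, so R_B^{BC} = 53.74 kN and R_C = 68.1 − 53.74 = 14.36 kN.

R_C = 14.36 kN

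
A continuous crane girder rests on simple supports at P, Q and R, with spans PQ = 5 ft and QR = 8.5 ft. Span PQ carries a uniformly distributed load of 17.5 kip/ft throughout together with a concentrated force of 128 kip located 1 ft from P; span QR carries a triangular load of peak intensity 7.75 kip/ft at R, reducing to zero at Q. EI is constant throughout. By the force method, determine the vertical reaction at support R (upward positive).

Insert a hinge at Q; M_Q is the redundant, and each span becomes simply supported.
Discontinuity in slope at Q on the released structure — sum the simple-span end rotations:
  span PQ: UDL 17.5: wL³/(24EI) = 91.15/EI
  span PQ: point load 128 at a = 1: Pab(L + a)/(6LEI) = 102.4/EI
  span QR: triangular load, peak 7.75: 7w₀L³/(360EI) = 92.55/EI
  relative rotation θ_0 = (193.5 + 92.55)/EI = 286.1/EI
A unit hogging moment at Q produces rotation L₁/(3EI) + L₂/(3EI) = 4.5/EI.
Slope continuity at Q: θ_0 = M_Q·4.5/EI, so M_Q = 286.1/4.5 = 63.58 kip·ft (hogging).
Span QR, ΣM about R: R_Q^{QR}·8.5 = 93.32 + 63.58, so R_Q^{QR} = 18.46 kip and R_R = 32.94 − 18.46 = 14.48 kip.

R_R = 14.48 kip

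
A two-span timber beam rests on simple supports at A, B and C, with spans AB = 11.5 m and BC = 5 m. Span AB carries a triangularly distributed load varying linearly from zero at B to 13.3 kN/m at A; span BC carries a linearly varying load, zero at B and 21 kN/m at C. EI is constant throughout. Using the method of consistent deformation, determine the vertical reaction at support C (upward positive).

R_C = 18.84 kN

Take M_B as the redundant. Released structure: two simple spans AB and BC with a hinge at B.
Rotations at B on the released spans (each span's end-slope, ×1/EI):
  span AB: triangular load, peak 13.3: 7w₀L³/(360EI) = 393.3/EI
  span BC: triangular load, peak 21: 7w₀L³/(360EI) = 51.04/EI
  relative rotation θ_0 = (393.3 + 51.04)/EI = 444.4/EI
A unit hogging moment at B produces rotation L₁/(3EI) + L₂/(3EI) = 5.5/EI.
Slope continuity at B: θ_0 = M_B·5.5/EI, so M_B = 444.4/5.5 = 80.79 kN·m (hogging).
Span BC, ΣM about C: R_B^{BC}·5 = 87.5 + 80.79, so R_B^{BC} = 33.66 kN and R_C = 52.5 − 33.66 = 18.84 kN.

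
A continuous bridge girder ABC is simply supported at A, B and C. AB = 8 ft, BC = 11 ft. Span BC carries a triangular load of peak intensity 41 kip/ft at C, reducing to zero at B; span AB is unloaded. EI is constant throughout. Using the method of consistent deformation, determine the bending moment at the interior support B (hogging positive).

Take M_B as the redundant. Released structure: two simple spans AB and BC with a hinge at B.
Discontinuity in slope at B on the released structure — sum the simple-span end rotations:
  span BC: triangular load, peak 41: 7w₀L³/(360EI) = 1061/EI
  relative rotation θ_0 = (0 + 1061)/EI = 1061/EI
A unit hogging moment at B produces rotation L₁/(3EI) + L₂/(3EI) = 6.333/EI.
Compatibility: M_B·(L₁+L₂)/(3EI) = θ_0, giving M_B = 167.5 kip·ft (hogging).

M_B = 167.5 kip·ft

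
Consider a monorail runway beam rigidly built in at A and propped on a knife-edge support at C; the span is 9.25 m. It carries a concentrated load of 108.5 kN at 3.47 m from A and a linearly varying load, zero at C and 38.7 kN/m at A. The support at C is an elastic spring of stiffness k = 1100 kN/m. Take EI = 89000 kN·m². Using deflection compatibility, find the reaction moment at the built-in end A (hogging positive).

Choose R_C as the redundant. The primary structure is the cantilever fixed at A.
Free-end deflection of the primary structure under the applied loading (downward +):
  point load 108.5 at a = 3.47: Pa²(3L − a)/(6EI) = 5287/EI
  triangular load, peak 38.7 at the fixed end: w₀L⁴/(30EI) = 9444/EI
  δ_0 = 14731/EI
Tip deflection under a unit load at C: L³/(3EI) = 263.8/EI.
With EI = 89000 kN·m²: δ_0 = 0.16551 m and δ_{CC} = 0.002964 m/kN.
Compatibility — the spring shortens by R_C/k under the reaction it provides: δ_0 − R_C·δ_{CC} = R_C/k. With 1/k = 0.000909 m/kN, R_C = δ_0 / (δ_{CC} + 1/k) = 0.16551 / (0.002964 + 0.000909) = 42.73 kN.
Moment equilibrium about A: M_A = Σ(load moments about A) − R_C·L = 928.4 − 42.73×9.25 = 533.1 kN·m.

M_A = 533.1 kN·m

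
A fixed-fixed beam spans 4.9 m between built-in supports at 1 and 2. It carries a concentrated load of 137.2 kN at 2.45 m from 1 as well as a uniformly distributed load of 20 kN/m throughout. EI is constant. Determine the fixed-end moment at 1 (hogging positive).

M_1 = 124.1 kN·m

Take the two fixed-end moments M_1, M_2 as redundants; the released structure is the simple span 12.
Simple-span end rotations at 1 and 2 under the given loads:
  at 1: point load 137.2 at a = 2.45: Pab(L + b)/(6LEI) = 205.9/EI
  at 2: point load 137.2 at a = 2.45: Pab(L + a)/(6LEI) = 205.9/EI
  at 1: UDL 20: wL³/(24EI) = 98.04/EI
  at 2: UDL 20: wL³/(24EI) = 98.04/EI
  θ_10 = 303.9/EI,  θ_20 = 303.9/EI
Flexibility coefficients: a unit moment at one end gives L/(3EI) there and L/(6EI) at the far end, so f₁₁ = f₂₂ = 1.633/EI and f₁₂ = f₂₁ = 0.8167/EI.
Compatibility — zero rotation at each built-in end:
  1.633 M_1 + 0.8167 M_2 = 303.9
  0.8167 M_1 + 1.633 M_2 = 303.9
Solving the pair gives M_1 = 124.1 kN·m and M_2 = 124.1 kN·m (hogging).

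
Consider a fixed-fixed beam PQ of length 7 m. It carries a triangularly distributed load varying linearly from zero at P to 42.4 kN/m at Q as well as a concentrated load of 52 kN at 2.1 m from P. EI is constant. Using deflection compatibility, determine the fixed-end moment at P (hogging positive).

M_P = 122.8 kN·m

Take the two fixed-end moments M_P, M_Q as redundants; the released structure is the simple span PQ.
Simple-span end rotations at P and Q under the given loads:
  at P: triangular load, peak 42.4: 7w₀L³/(360EI) = 282.8/EI
  at Q: triangular load, peak 42.4: w₀L³/(45EI) = 323.2/EI
  at P: point load 52 at a = 2.1: Pab(L + b)/(6LEI) = 151.6/EI
  at Q: point load 52 at a = 2.1: Pab(L + a)/(6LEI) = 115.9/EI
  θ_P0 = 434.4/EI,  θ_Q0 = 439.1/EI
Flexibility coefficients: a unit moment at one end gives L/(3EI) there and L/(6EI) at the far end, so f₁₁ = f₂₂ = 2.333/EI and f₁₂ = f₂₁ = 1.167/EI.
Compatibility — zero rotation at each built-in end:
  2.333 M_P + 1.167 M_Q = 434.4
  1.167 M_P + 2.333 M_Q = 439.1
Solving the pair gives M_P = 122.8 kN·m and M_Q = 126.8 kN·m (hogging).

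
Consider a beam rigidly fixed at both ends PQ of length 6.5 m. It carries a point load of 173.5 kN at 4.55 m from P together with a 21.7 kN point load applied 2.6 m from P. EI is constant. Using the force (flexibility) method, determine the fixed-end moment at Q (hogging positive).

M_Q = 179.3 kN·m

Take the two fixed-end moments M_P, M_Q as redundants; the released structure is the simple span PQ.
On the primary (simply-supported) span, the end slopes from the loading are:
  at P: point load 173.5 at a = 4.55: Pab(L + b)/(6LEI) = 333.5/EI
  at Q: point load 173.5 at a = 4.55: Pab(L + a)/(6LEI) = 436.2/EI
  at P: point load 21.7 at a = 2.6: Pab(L + b)/(6LEI) = 58.68/EI
  at Q: point load 21.7 at a = 2.6: Pab(L + a)/(6LEI) = 51.34/EI
  θ_P0 = 392.2/EI,  θ_Q0 = 487.5/EI
Flexibility coefficients: a unit moment at one end gives L/(3EI) there and L/(6EI) at the far end, so f₁₁ = f₂₂ = 2.167/EI and f₁₂ = f₂₁ = 1.083/EI.
Compatibility — zero rotation at each built-in end:
  2.167 M_P + 1.083 M_Q = 392.2
  1.083 M_P + 2.167 M_Q = 487.5
Solving the pair gives M_P = 91.36 kN·m and M_Q = 179.3 kN·m (hogging).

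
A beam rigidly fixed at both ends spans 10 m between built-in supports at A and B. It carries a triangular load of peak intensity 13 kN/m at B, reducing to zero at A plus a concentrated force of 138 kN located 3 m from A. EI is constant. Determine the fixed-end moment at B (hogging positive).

Take the two fixed-end moments M_A, M_B as redundants; the released structure is the simple span AB.
Simple-span end rotations at A and B under the given loads:
  at A: triangular load, peak 13: 7w₀L³/(360EI) = 252.8/EI
  at B: triangular load, peak 13: w₀L³/(45EI) = 288.9/EI
  at A: point load 138 at a = 3: Pab(L + b)/(6LEI) = 821.1/EI
  at B: point load 138 at a = 3: Pab(L + a)/(6LEI) = 627.9/EI
  θ_A0 = 1074/EI,  θ_B0 = 916.8/EI
Flexibility coefficients: a unit moment at one end gives L/(3EI) there and L/(6EI) at the far end, so f₁₁ = f₂₂ = 3.333/EI and f₁₂ = f₂₁ = 1.667/EI.
Compatibility — zero rotation at each built-in end:
  3.333 M_A + 1.667 M_B = 1074
  1.667 M_A + 3.333 M_B = 916.8
Solving the pair gives M_A = 246.2 kN·m and M_B = 151.9 kN·m (hogging).

M_B = 151.9 kN·m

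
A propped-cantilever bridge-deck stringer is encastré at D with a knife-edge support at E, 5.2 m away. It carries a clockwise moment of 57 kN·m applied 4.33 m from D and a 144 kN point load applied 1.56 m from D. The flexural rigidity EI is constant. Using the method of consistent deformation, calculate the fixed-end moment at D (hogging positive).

Release the roller at E. Primary structure: cantilever fixed at D.
Deflection at E on the released cantilever, summing each load's contribution:
  clockwise couple 57 at a = 4.33: M₀a(2L − a)/(2EI) = 749.1/EI
  point load 144 at a = 1.56: Pa²(3L − a)/(6EI) = 820/EI
  δ_0 = 1569/EI
Tip deflection under a unit load at E: L³/(3EI) = 46.87/EI.
Compatibility at E: δ_0 − R_E·δ_{EE} = 0, so R_E = 1569/46.87 = 33.48 kN.
Moment equilibrium about D: M_D = Σ(load moments about D) − R_E·L = 281.6 − 33.48×5.2 = 107.6 kN·m.

M_D = 107.6 kN·m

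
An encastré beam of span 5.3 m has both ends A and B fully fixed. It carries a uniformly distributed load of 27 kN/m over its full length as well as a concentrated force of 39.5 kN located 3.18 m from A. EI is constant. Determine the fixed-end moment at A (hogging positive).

M_A = 83.3 kN·m

Take the two fixed-end moments M_A, M_B as redundants; the released structure is the simple span AB.
On the primary (simply-supported) span, the end slopes from the loading are:
  at A: UDL 27: wL³/(24EI) = 167.5/EI
  at B: UDL 27: wL³/(24EI) = 167.5/EI
  at A: point load 39.5 at a = 3.18: Pab(L + b)/(6LEI) = 62.14/EI
  at B: point load 39.5 at a = 3.18: Pab(L + a)/(6LEI) = 71.01/EI
  θ_A0 = 229.6/EI,  θ_B0 = 238.5/EI
Flexibility coefficients: a unit moment at one end gives L/(3EI) there and L/(6EI) at the far end, so f₁₁ = f₂₂ = 1.767/EI and f₁₂ = f₂₁ = 0.8833/EI.
Compatibility — zero rotation at each built-in end:
  1.767 M_A + 0.8833 M_B = 229.6
  0.8833 M_A + 1.767 M_B = 238.5
Solving the pair gives M_A = 83.3 kN·m and M_B = 93.35 kN·m (hogging).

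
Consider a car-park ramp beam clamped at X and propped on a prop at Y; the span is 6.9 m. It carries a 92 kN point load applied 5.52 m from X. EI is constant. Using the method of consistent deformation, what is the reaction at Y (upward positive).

R_Y = 64.77 kN

Remove the prop at Y; the released (primary) structure is a cantilever built in at X.
Deflection at Y on the released cantilever, summing each load's contribution:
  point load 92 at a = 5.52: Pa²(3L − a)/(6EI) = 7092/EI
Tip deflection under a unit load at Y: L³/(3EI) = 109.5/EI.
Compatibility at Y: δ_0 − R_Y·δ_{YY} = 0, so R_Y = 7092/109.5 = 64.77 kN.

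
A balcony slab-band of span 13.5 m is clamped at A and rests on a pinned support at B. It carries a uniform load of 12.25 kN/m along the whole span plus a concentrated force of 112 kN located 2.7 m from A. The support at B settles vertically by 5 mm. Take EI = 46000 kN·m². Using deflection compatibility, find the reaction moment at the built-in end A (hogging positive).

Choose R_B as the redundant. The primary structure is the cantilever fixed at A.
Free-end deflection of the primary structure under the applied loading (downward +):
  UDL 12.25: wL⁴/(8EI) = 50861/EI
  point load 112 at a = 2.7: Pa²(3L − a)/(6EI) = 5144/EI
  δ_0 = 56004/EI
Tip deflection under a unit load at B: L³/(3EI) = 820.1/EI.
With EI = 46000 kN·m²: δ_0 = 1.2175 m and δ_{BB} = 0.017829 m/kN.
Compatibility — the beam at B must follow the support down by 0.005 m: δ_0 − R_B·δ_{BB} = 0.005, so R_B = (1.2175 − 0.005)/0.017829 = 68.01 kN.
Moment equilibrium about A: M_A = Σ(load moments about A) − R_B·L = 1419 − 68.01×13.5 = 500.6 kN·m.

M_A = 500.6 kN·m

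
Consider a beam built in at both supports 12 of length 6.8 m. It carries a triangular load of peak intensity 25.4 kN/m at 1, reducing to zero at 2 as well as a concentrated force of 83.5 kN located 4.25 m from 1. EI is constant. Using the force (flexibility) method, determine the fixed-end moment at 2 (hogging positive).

M_2 = 122.3 kN·m

Take the two fixed-end moments M_1, M_2 as redundants; the released structure is the simple span 12.
End rotations of the released simple span under the applied load (×1/EI):
  at 1: triangular load, peak 25.4: w₀L³/(45EI) = 177.5/EI
  at 2: triangular load, peak 25.4: 7w₀L³/(360EI) = 155.3/EI
  at 1: point load 83.5 at a = 4.25: Pab(L + b)/(6LEI) = 207.4/EI
  at 2: point load 83.5 at a = 4.25: Pab(L + a)/(6LEI) = 245.1/EI
  θ_10 = 384.9/EI,  θ_20 = 400.4/EI
Flexibility coefficients: a unit moment at one end gives L/(3EI) there and L/(6EI) at the far end, so f₁₁ = f₂₂ = 2.267/EI and f₁₂ = f₂₁ = 1.133/EI.
Compatibility — zero rotation at each built-in end:
  2.267 M_1 + 1.133 M_2 = 384.9
  1.133 M_1 + 2.267 M_2 = 400.4
Solving the pair gives M_1 = 108.6 kN·m and M_2 = 122.3 kN·m (hogging).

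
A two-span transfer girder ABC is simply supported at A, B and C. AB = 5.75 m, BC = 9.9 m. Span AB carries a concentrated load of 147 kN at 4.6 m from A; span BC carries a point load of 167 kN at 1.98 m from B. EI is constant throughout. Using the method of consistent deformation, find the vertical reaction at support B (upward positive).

R_B = 304.9 kN

Release continuity at B by inserting a hinge; the redundant is the internal moment M_B. The primary structure is two simply-supported spans AB and BC.
End slopes at the hinge B, treating each span as simply supported:
  span AB: point load 147 at a = 4.6: Pab(L + a)/(6LEI) = 233.3/EI
  span BC: point load 167 at a = 1.98: Pab(L + b)/(6LEI) = 785.6/EI
  relative rotation θ_0 = (233.3 + 785.6)/EI = 1019/EI
A unit hogging moment at B produces rotation L₁/(3EI) + L₂/(3EI) = 5.217/EI.
Compatibility: M_B·(L₁+L₂)/(3EI) = θ_0, giving M_B = 195.3 kN·m (hogging).
Span AB, ΣM about A with M_B applied at B: R_B^{AB}·5.75 = 676.2 + 195.3, so R_B^{AB} = 151.6 kN and R_A = 147 − 151.6 = -4.569 kN.
Span BC, ΣM about C: R_B^{BC}·9.9 = 1323 + 195.3, so R_B^{BC} = 153.3 kN and R_C = 167 − 153.3 = 13.67 kN.
R_B = 151.6 + 153.3 = 304.9 kN.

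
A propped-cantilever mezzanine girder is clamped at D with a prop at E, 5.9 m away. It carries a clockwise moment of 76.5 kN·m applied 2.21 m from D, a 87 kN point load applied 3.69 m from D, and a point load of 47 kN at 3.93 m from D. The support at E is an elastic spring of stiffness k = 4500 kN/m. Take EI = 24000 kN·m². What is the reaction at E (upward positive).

Take the reaction at E as the redundant and release it; the primary structure is a cantilever fixed at D.
Free-end deflection of the primary structure under the applied loading (downward +):
  clockwise couple 76.5 at a = 2.21: M₀a(2L − a)/(2EI) = 810.7/EI
  point load 87 at a = 3.69: Pa²(3L − a)/(6EI) = 2766/EI
  point load 47 at a = 3.93: Pa²(3L − a)/(6EI) = 1666/EI
  δ_0 = 5243/EI
Flexibility coefficient — unit upward force at E: δ_{EE} = L³/(3EI) = 68.46/EI.
With EI = 24000 kN·m²: δ_0 = 0.21844 m and δ_{EE} = 0.002852 m/kN.
Compatibility — the spring shortens by R_E/k under the reaction it provides: δ_0 − R_E·δ_{EE} = R_E/k. With 1/k = 0.000222 m/kN, R_E = δ_0 / (δ_{EE} + 1/k) = 0.21844 / (0.002852 + 0.000222) = 71.05 kN.

R_E = 71.05 kN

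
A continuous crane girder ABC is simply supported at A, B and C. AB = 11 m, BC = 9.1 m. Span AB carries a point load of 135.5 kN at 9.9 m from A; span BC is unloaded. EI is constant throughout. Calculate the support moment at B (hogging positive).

M_B = 69.74 kN·m

Take M_B as the redundant. Released structure: two simple spans AB and BC with a hinge at B.
End slopes at the hinge B, treating each span as simply supported:
  span AB: point load 135.5 at a = 9.9: Pab(L + a)/(6LEI) = 467.3/EI
  relative rotation θ_0 = (467.3 + 0)/EI = 467.3/EI
A unit hogging moment at B produces rotation L₁/(3EI) + L₂/(3EI) = 6.7/EI.
Compatibility: M_B·(L₁+L₂)/(3EI) = θ_0, giving M_B = 69.74 kN·m (hogging).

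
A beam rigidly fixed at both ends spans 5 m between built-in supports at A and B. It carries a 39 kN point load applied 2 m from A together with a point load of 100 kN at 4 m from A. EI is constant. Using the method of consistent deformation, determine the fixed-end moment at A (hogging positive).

M_A = 44.08 kN·m

Take the two fixed-end moments M_A, M_B as redundants; the released structure is the simple span AB.
On the primary (simply-supported) span, the end slopes from the loading are:
  at A: point load 39 at a = 2: Pab(L + b)/(6LEI) = 62.4/EI
  at B: point load 39 at a = 2: Pab(L + a)/(6LEI) = 54.6/EI
  at A: point load 100 at a = 4: Pab(L + b)/(6LEI) = 80/EI
  at B: point load 100 at a = 4: Pab(L + a)/(6LEI) = 120/EI
  θ_A0 = 142.4/EI,  θ_B0 = 174.6/EI
Flexibility coefficients: a unit moment at one end gives L/(3EI) there and L/(6EI) at the far end, so f₁₁ = f₂₂ = 1.667/EI and f₁₂ = f₂₁ = 0.8333/EI.
Compatibility — zero rotation at each built-in end:
  1.667 M_A + 0.8333 M_B = 142.4
  0.8333 M_A + 1.667 M_B = 174.6
Solving the pair gives M_A = 44.08 kN·m and M_B = 82.72 kN·m (hogging).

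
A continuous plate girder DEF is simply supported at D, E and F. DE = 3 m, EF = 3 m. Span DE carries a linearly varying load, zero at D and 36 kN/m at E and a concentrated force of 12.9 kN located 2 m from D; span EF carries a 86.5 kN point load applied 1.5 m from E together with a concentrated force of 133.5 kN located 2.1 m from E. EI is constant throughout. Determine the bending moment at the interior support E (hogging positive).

Take M_E as the redundant. Released structure: two simple spans DE and EF with a hinge at E.
End slopes at the hinge E, treating each span as simply supported:
  span DE: triangular load, peak 36: w₀L³/(45EI) = 21.6/EI
  span DE: point load 12.9 at a = 2: Pab(L + a)/(6LEI) = 7.167/EI
  span EF: point load 86.5 at a = 1.5: Pab(L + b)/(6LEI) = 48.66/EI
  span EF: point load 133.5 at a = 2.1: Pab(L + b)/(6LEI) = 54.67/EI
  relative rotation θ_0 = (28.77 + 103.3)/EI = 132.1/EI
A unit hogging moment at E produces rotation L₁/(3EI) + L₂/(3EI) = 2/EI.
Slope continuity at E: θ_0 = M_E·2/EI, so M_E = 132.1/2 = 66.05 kN·m (hogging).

M_E = 66.05 kN·m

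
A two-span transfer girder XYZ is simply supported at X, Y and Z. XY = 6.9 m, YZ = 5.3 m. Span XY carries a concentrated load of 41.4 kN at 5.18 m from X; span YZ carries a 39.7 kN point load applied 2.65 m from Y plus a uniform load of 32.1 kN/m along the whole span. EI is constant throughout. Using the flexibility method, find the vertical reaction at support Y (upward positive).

Insert a hinge at Y; M_Y is the redundant, and each span becomes simply supported.
End slopes at the hinge Y, treating each span as simply supported:
  span XY: point load 41.4 at a = 5.18: Pab(L + a)/(6LEI) = 107.6/EI
  span YZ: point load 39.7 at a = 2.65: Pab(L + b)/(6LEI) = 69.7/EI
  span YZ: UDL 32.1: wL³/(24EI) = 199.1/EI
  relative rotation θ_0 = (107.6 + 268.8)/EI = 376.4/EI
A unit hogging moment at Y produces rotation L₁/(3EI) + L₂/(3EI) = 4.067/EI.
Slope continuity at Y: θ_0 = M_Y·4.067/EI, so M_Y = 376.4/4.067 = 92.57 kN·m (hogging).
Span XY, ΣM about X with M_Y applied at Y: R_Y^{XY}·6.9 = 214.5 + 92.57, so R_Y^{XY} = 44.5 kN and R_X = 41.4 − 44.5 = -3.096 kN.
Span YZ, ΣM about Z: R_Y^{YZ}·5.3 = 556 + 92.57, so R_Y^{YZ} = 122.4 kN and R_Z = 209.8 − 122.4 = 87.45 kN.
R_Y = 44.5 + 122.4 = 166.9 kN.

R_Y = 166.9 kN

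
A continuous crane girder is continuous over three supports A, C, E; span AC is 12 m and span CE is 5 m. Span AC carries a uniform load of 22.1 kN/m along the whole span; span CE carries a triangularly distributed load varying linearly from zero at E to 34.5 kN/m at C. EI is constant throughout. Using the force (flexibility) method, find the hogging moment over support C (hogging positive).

M_C = 297.7 kN·m

Take M_C as the redundant. Released structure: two simple spans AC and CE with a hinge at C.
Discontinuity in slope at C on the released structure — sum the simple-span end rotations:
  span AC: UDL 22.1: wL³/(24EI) = 1591/EI
  span CE: triangular load, peak 34.5: w₀L³/(45EI) = 95.83/EI
  relative rotation θ_0 = (1591 + 95.83)/EI = 1687/EI
A unit hogging moment at C produces rotation L₁/(3EI) + L₂/(3EI) = 5.667/EI.
Compatibility: M_C·(L₁+L₂)/(3EI) = θ_0, giving M_C = 297.7 kN·m (hogging).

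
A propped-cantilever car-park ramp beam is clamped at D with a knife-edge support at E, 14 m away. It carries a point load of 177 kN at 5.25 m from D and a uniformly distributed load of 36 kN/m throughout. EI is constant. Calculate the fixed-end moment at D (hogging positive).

Release the roller at E. Primary structure: cantilever fixed at D.
Primary-structure tip deflection at E by superposition:
  point load 177 at a = 5.25: Pa²(3L − a)/(6EI) = 29881/EI
  UDL 36: wL⁴/(8EI) = 172872/EI
  δ_0 = 202753/EI
Flexibility coefficient — unit upward force at E: δ_{EE} = L³/(3EI) = 914.7/EI.
The prop prevents deflection at E: R_E = δ_0/δ_{EE} = 202753/914.7 = 221.7 kN.
Moment equilibrium about D: M_D = Σ(load moments about D) − R_E·L = 4457 − 221.7×14 = 1354 kN·m.

M_D = 1354 kN·m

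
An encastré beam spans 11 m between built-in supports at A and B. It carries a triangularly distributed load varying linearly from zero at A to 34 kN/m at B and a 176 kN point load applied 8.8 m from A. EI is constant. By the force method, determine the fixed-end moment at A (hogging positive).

Release both end moments; the primary structure is a simply-supported span AB with redundants M_A and M_B.
Simple-span end rotations at A and B under the given loads:
  at A: triangular load, peak 34: 7w₀L³/(360EI) = 879.9/EI
  at B: triangular load, peak 34: w₀L³/(45EI) = 1006/EI
  at A: point load 176 at a = 8.8: Pab(L + b)/(6LEI) = 681.5/EI
  at B: point load 176 at a = 8.8: Pab(L + a)/(6LEI) = 1022/EI
  θ_A0 = 1561/EI,  θ_B0 = 2028/EI
Flexibility coefficients: a unit moment at one end gives L/(3EI) there and L/(6EI) at the far end, so f₁₁ = f₂₂ = 3.667/EI and f₁₂ = f₂₁ = 1.833/EI.
Compatibility — zero rotation at each built-in end:
  3.667 M_A + 1.833 M_B = 1561
  1.833 M_A + 3.667 M_B = 2028
Solving the pair gives M_A = 199.1 kN·m and M_B = 453.5 kN·m (hogging).

M_A = 199.1 kN·m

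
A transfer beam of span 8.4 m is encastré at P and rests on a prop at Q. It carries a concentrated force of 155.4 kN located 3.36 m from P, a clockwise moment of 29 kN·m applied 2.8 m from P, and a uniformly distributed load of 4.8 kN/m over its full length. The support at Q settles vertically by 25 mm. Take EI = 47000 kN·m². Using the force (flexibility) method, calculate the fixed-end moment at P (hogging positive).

M_P = 347.8 kN·m

Release the roller at Q. Primary structure: cantilever fixed at P.
Free-end deflection of the primary structure under the applied loading (downward +):
  point load 155.4 at a = 3.36: Pa²(3L − a)/(6EI) = 6386/EI
  clockwise couple 29 at a = 2.8: M₀a(2L − a)/(2EI) = 568.4/EI
  UDL 4.8: wL⁴/(8EI) = 2987/EI
  δ_0 = 9942/EI
Flexibility coefficient — unit upward force at Q: δ_{QQ} = L³/(3EI) = 197.6/EI.
With EI = 47000 kN·m²: δ_0 = 0.21152 m and δ_{QQ} = 0.004204 m/kN.
Compatibility — the beam at Q must follow the support down by 0.025 m: δ_0 − R_Q·δ_{QQ} = 0.025, so R_Q = (0.21152 − 0.025)/0.004204 = 44.37 kN.
Moment equilibrium about P: M_P = Σ(load moments about P) − R_Q·L = 720.5 − 44.37×8.4 = 347.8 kN·m.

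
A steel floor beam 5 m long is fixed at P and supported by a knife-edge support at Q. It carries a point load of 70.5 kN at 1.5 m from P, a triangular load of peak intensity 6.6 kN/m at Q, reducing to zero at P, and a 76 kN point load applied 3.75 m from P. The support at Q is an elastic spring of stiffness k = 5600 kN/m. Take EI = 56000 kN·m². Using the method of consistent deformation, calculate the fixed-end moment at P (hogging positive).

Take the reaction at Q as the redundant and release it; the primary structure is a cantilever fixed at P.
Downward deflection at the released point Q due to the loads:
  point load 70.5 at a = 1.5: Pa²(3L − a)/(6EI) = 356.9/EI
  triangular load, peak 6.6 at the free end: 11w₀L⁴/(120EI) = 378.1/EI
  point load 76 at a = 3.75: Pa²(3L − a)/(6EI) = 2004/EI
  δ_0 = 2739/EI
Flexibility coefficient — unit upward force at Q: δ_{QQ} = L³/(3EI) = 41.67/EI.
With EI = 56000 kN·m²: δ_0 = 0.04891 m and δ_{QQ} = 0.000744 m/kN.
Compatibility — the spring shortens by R_Q/k under the reaction it provides: δ_0 − R_Q·δ_{QQ} = R_Q/k. With 1/k = 0.000179 m/kN, R_Q = δ_0 / (δ_{QQ} + 1/k) = 0.04891 / (0.000744 + 0.000179) = 53.01 kN.
Moment equilibrium about P: M_P = Σ(load moments about P) − R_Q·L = 445.8 − 53.01×5 = 180.7 kN·m.

M_P = 180.7 kN·m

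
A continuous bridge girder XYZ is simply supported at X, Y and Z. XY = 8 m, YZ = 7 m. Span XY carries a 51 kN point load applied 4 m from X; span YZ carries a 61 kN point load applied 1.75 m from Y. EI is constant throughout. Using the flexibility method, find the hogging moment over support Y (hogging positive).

Insert a hinge at Y; M_Y is the redundant, and each span becomes simply supported.
Rotations at Y on the released spans (each span's end-slope, ×1/EI):
  span XY: point load 51 at a = 4: Pab(L + a)/(6LEI) = 204/EI
  span YZ: point load 61 at a = 1.75: Pab(L + b)/(6LEI) = 163.5/EI
  relative rotation θ_0 = (204 + 163.5)/EI = 367.5/EI
A unit hogging moment at Y produces rotation L₁/(3EI) + L₂/(3EI) = 5/EI.
Compatibility: M_Y·(L₁+L₂)/(3EI) = θ_0, giving M_Y = 73.49 kN·m (hogging).

M_Y = 73.49 kN·m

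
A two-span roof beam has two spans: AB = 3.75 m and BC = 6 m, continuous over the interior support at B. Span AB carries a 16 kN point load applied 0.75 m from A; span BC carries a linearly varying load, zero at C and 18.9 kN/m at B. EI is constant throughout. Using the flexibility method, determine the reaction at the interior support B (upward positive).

R_B = 54.06 kN

Release continuity at B by inserting a hinge; the redundant is the internal moment M_B. The primary structure is two simply-supported spans AB and BC.
Rotations at B on the released spans (each span's end-slope, ×1/EI):
  span AB: point load 16 at a = 0.75: Pab(L + a)/(6LEI) = 7.2/EI
  span BC: triangular load, peak 18.9: w₀L³/(45EI) = 90.72/EI
  relative rotation θ_0 = (7.2 + 90.72)/EI = 97.92/EI
A unit hogging moment at B produces rotation L₁/(3EI) + L₂/(3EI) = 3.25/EI.
Compatibility: M_B·(L₁+L₂)/(3EI) = θ_0, giving M_B = 30.13 kN·m (hogging).
Span AB, ΣM about A with M_B applied at B: R_B^{AB}·3.75 = 12 + 30.13, so R_B^{AB} = 11.23 kN and R_A = 16 − 11.23 = 4.766 kN.
Span BC, ΣM about C: R_B^{BC}·6 = 226.8 + 30.13, so R_B^{BC} = 42.82 kN and R_C = 56.7 − 42.82 = 13.88 kN.
R_B = 11.23 + 42.82 = 54.06 kN.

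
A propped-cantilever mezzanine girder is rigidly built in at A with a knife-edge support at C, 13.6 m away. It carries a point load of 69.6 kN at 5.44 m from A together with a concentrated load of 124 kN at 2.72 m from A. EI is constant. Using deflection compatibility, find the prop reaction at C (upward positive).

R_C = 21.42 kN

Release the roller at C. Primary structure: cantilever fixed at A.
Downward deflection at the released point C due to the loads:
  point load 69.6 at a = 5.44: Pa²(3L − a)/(6EI) = 12139/EI
  point load 124 at a = 2.72: Pa²(3L − a)/(6EI) = 5822/EI
  δ_0 = 17961/EI
Flexibility coefficient — unit upward force at C: δ_{CC} = L³/(3EI) = 838.5/EI.
The prop prevents deflection at C: R_C = δ_0/δ_{CC} = 17961/838.5 = 21.42 kN.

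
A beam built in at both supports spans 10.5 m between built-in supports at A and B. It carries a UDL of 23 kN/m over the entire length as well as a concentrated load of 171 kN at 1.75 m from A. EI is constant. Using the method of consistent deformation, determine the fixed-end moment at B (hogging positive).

Release both end moments; the primary structure is a simply-supported span AB with redundants M_A and M_B.
Simple-span end rotations at A and B under the given loads:
  at A: UDL 23: wL³/(24EI) = 1109/EI
  at B: UDL 23: wL³/(24EI) = 1109/EI
  at A: point load 171 at a = 1.75: Pab(L + b)/(6LEI) = 800.1/EI
  at B: point load 171 at a = 1.75: Pab(L + a)/(6LEI) = 509.1/EI
  θ_A0 = 1909/EI,  θ_B0 = 1619/EI
Flexibility coefficients: a unit moment at one end gives L/(3EI) there and L/(6EI) at the far end, so f₁₁ = f₂₂ = 3.5/EI and f₁₂ = f₂₁ = 1.75/EI.
Compatibility — zero rotation at each built-in end:
  3.5 M_A + 1.75 M_B = 1909
  1.75 M_A + 3.5 M_B = 1619
Solving the pair gives M_A = 419.1 kN·m and M_B = 252.9 kN·m (hogging).

M_B = 252.9 kN·m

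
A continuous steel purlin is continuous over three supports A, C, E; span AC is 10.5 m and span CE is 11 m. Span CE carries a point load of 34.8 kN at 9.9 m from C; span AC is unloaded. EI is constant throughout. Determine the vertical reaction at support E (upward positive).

Release continuity at C by inserting a hinge; the redundant is the internal moment M_C. The primary structure is two simply-supported spans AC and CE.
Discontinuity in slope at C on the released structure — sum the simple-span end rotations:
  span CE: point load 34.8 at a = 9.9: Pab(L + b)/(6LEI) = 69.48/EI
  relative rotation θ_0 = (0 + 69.48)/EI = 69.48/EI
A unit hogging moment at C produces rotation L₁/(3EI) + L₂/(3EI) = 7.167/EI.
Slope continuity at C: θ_0 = M_C·7.167/EI, so M_C = 69.48/7.167 = 9.695 kN·m (hogging).
Span CE, ΣM about E: R_C^{CE}·11 = 38.28 + 9.695, so R_C^{CE} = 4.361 kN and R_E = 34.8 − 4.361 = 30.44 kN.

R_E = 30.44 kN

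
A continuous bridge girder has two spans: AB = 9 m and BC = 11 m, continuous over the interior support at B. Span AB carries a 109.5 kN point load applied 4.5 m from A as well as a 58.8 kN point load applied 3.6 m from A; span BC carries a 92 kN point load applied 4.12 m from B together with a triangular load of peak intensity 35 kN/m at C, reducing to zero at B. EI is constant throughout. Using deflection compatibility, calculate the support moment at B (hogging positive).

Insert a hinge at B; M_B is the redundant, and each span becomes simply supported.
End slopes at the hinge B, treating each span as simply supported:
  span AB: point load 109.5 at a = 4.5: Pab(L + a)/(6LEI) = 554.3/EI
  span AB: point load 58.8 at a = 3.6: Pab(L + a)/(6LEI) = 266.7/EI
  span BC: point load 92 at a = 4.12: Pab(L + b)/(6LEI) = 706.5/EI
  span BC: triangular load, peak 35: 7w₀L³/(360EI) = 905.8/EI
  relative rotation θ_0 = (821.1 + 1612)/EI = 2433/EI
A unit hogging moment at B produces rotation L₁/(3EI) + L₂/(3EI) = 6.667/EI.
Compatibility: M_B·(L₁+L₂)/(3EI) = θ_0, giving M_B = 365 kN·m (hogging).

M_B = 365 kN·m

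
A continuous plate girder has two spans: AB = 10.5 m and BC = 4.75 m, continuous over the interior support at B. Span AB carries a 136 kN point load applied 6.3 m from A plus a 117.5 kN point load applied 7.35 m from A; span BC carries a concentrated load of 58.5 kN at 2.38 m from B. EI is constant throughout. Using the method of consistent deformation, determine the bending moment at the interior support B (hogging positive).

M_B = 356.6 kN·m

Release continuity at B by inserting a hinge; the redundant is the internal moment M_B. The primary structure is two simply-supported spans AB and BC.
End slopes at the hinge B, treating each span as simply supported:
  span AB: point load 136 at a = 6.3: Pab(L + a)/(6LEI) = 959.6/EI
  span AB: point load 117.5 at a = 7.35: Pab(L + a)/(6LEI) = 770.8/EI
  span BC: point load 58.5 at a = 2.38: Pab(L + b)/(6LEI) = 82.44/EI
  relative rotation θ_0 = (1730 + 82.44)/EI = 1813/EI
A unit hogging moment at B produces rotation L₁/(3EI) + L₂/(3EI) = 5.083/EI.
Slope continuity at B: θ_0 = M_B·5.083/EI, so M_B = 1813/5.083 = 356.6 kN·m (hogging).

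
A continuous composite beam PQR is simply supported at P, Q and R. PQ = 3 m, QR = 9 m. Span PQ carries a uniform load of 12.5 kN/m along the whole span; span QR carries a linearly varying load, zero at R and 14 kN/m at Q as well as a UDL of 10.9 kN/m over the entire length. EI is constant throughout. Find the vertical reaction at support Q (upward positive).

R_Q = 173.3 kN

Release continuity at Q by inserting a hinge; the redundant is the internal moment M_Q. The primary structure is two simply-supported spans PQ and QR.
Discontinuity in slope at Q on the released structure — sum the simple-span end rotations:
  span PQ: UDL 12.5: wL³/(24EI) = 14.06/EI
  span QR: triangular load, peak 14: w₀L³/(45EI) = 226.8/EI
  span QR: UDL 10.9: wL³/(24EI) = 331.1/EI
  relative rotation θ_0 = (14.06 + 557.9)/EI = 572/EI
A unit hogging moment at Q produces rotation L₁/(3EI) + L₂/(3EI) = 4/EI.
Slope continuity at Q: θ_0 = M_Q·4/EI, so M_Q = 572/4 = 143 kN·m (hogging).
Span PQ, ΣM about P with M_Q applied at Q: R_Q^{PQ}·3 = 56.25 + 143, so R_Q^{PQ} = 66.41 kN and R_P = 37.5 − 66.41 = -28.91 kN.
Span QR, ΣM about R: R_Q^{QR}·9 = 819.5 + 143, so R_Q^{QR} = 106.9 kN and R_R = 161.1 − 106.9 = 54.16 kN.
R_Q = 66.41 + 106.9 = 173.3 kN.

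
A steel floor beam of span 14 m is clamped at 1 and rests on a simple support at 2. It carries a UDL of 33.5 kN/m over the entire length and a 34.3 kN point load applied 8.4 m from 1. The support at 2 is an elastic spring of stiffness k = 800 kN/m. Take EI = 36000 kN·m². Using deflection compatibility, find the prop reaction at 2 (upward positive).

R_2 = 181.8 kN

Remove the prop at 2; the released (primary) structure is a cantilever built in at 1.
Free-end deflection of the primary structure under the applied loading (downward +):
  UDL 33.5: wL⁴/(8EI) = 160867/EI
  point load 34.3 at a = 8.4: Pa²(3L − a)/(6EI) = 13553/EI
  δ_0 = 174420/EI
Tip deflection under a unit load at 2: L³/(3EI) = 914.7/EI.
With EI = 36000 kN·m²: δ_0 = 4.845 m and δ_{22} = 0.025407 m/kN.
Compatibility — the spring shortens by R_2/k under the reaction it provides: δ_0 − R_2·δ_{22} = R_2/k. With 1/k = 0.00125 m/kN, R_2 = δ_0 / (δ_{22} + 1/k) = 4.845 / (0.025407 + 0.00125) = 181.8 kN.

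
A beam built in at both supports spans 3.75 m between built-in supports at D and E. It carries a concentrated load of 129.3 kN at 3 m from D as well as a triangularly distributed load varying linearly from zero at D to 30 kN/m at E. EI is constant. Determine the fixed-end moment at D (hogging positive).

M_D = 29.58 kN·m

Release both end moments; the primary structure is a simply-supported span DE with redundants M_D and M_E.
On the primary (simply-supported) span, the end slopes from the loading are:
  at D: point load 129.3 at a = 3: Pab(L + b)/(6LEI) = 58.19/EI
  at E: point load 129.3 at a = 3: Pab(L + a)/(6LEI) = 87.28/EI
  at D: triangular load, peak 30: 7w₀L³/(360EI) = 30.76/EI
  at E: triangular load, peak 30: w₀L³/(45EI) = 35.16/EI
  θ_D0 = 88.95/EI,  θ_E0 = 122.4/EI
Flexibility coefficients: a unit moment at one end gives L/(3EI) there and L/(6EI) at the far end, so f₁₁ = f₂₂ = 1.25/EI and f₁₂ = f₂₁ = 0.625/EI.
Compatibility — zero rotation at each built-in end:
  1.25 M_D + 0.625 M_E = 88.95
  0.625 M_D + 1.25 M_E = 122.4
Solving the pair gives M_D = 29.58 kN·m and M_E = 83.16 kN·m (hogging).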